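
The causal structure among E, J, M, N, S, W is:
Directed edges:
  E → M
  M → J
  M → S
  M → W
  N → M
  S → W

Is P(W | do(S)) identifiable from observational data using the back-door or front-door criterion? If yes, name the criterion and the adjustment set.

desc(S)\{S}={W}; candidates ⊆ {E,J,M,N}.
size 0: {}; under {} S still reaches {E,J,M,N,W} ∋ W.
{M}: S⊥W given {M} in G with S→· removed — back-door holds.
P(W|do(S)) = Σ_{M} P(W|S,M)·P(M).

P(W|do(S)): backdoor, adjust for {M}.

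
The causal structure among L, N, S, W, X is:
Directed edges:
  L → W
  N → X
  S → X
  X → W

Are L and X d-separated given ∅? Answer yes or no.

Bayes-Ball from L | ∅ reaches {W}.
X ∉ reach(L|∅) ⇒ L ⊥ X | ∅.

Yes — L ⊥ X | ∅.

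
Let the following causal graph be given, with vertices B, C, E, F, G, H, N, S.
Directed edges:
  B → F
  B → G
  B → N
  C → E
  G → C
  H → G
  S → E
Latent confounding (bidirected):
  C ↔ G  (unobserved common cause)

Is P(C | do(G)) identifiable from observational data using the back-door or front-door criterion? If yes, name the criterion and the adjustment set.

desc(G)\{G}={C,E}; candidates ⊆ {B,F,H,N,S}.
G↔C: latent back-door arc(s) into G.
size 0: {}; under {} G still reaches {B,C,E,F,H,N} ∋ C.
size 1: {B}, {F}, {H} …(+2); under {B} G still reaches {C,E,H} ∋ C.
size 2: {B,F}, {B,H}, {B,N} …(+7); under {B,F} G still reaches {C,E,H} ∋ C.
G↔C cannot be blocked by any observed set — no back-door set.
No mediator lies on a directed G→…→C path.
Neither criterion identifies P(C|do(G)) in this graph.

P(C|do(G)): not identifiable (no BD/FD set).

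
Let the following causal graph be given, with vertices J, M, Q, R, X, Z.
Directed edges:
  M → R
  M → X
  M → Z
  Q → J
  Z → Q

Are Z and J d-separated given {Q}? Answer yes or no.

Yes — Z ⊥ J | {Q}.

Bayes-Ball from Z | {Q} reaches {M,R,X}.
J ∉ reach(Z|{Q}) ⇒ Z ⊥ J | {Q}.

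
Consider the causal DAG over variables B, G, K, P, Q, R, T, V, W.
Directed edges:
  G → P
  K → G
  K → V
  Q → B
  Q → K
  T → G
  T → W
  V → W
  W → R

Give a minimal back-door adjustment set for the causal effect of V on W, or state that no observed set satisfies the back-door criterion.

desc(V)\{V}={R,W}; candidates ⊆ {B,G,K,P,Q,T}.
∅: V⊥W given ∅ in G with V→· removed — back-door holds.

V→W: minimal back-door set ∅.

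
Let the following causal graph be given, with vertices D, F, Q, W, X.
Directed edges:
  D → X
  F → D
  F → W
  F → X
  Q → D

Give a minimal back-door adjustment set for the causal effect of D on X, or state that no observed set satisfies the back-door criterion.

D→X: minimal back-door set {F}.

desc(D)\{D}={X}; candidates ⊆ {F,Q,W}.
size 0: {}; under {} D still reaches {F,Q,W,X} ∋ X.
{F}: D⊥X given {F} in G with D→· removed — back-door holds.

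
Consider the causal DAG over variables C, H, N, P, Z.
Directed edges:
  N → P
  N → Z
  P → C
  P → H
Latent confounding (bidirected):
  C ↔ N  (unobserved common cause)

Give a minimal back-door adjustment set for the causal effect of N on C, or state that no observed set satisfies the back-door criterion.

desc(N)\{N}={C,H,P,Z}; candidates ⊆ {—}.
N↔C: latent back-door arc(s) into N.
size 0: {}; under {} N still reaches {C} ∋ C.
N↔C cannot be blocked by any observed set — no back-door set.

N→C: no observed back-door set.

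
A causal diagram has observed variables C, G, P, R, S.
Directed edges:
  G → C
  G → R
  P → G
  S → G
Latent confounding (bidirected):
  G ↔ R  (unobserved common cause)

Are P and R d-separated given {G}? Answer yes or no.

No — P and R are d-connected given {G}.

Bayes-Ball from P | {G} reaches {R,S}.
R ∈ reach(P|{G}) ⇒ P ⊥̸ R | {G}.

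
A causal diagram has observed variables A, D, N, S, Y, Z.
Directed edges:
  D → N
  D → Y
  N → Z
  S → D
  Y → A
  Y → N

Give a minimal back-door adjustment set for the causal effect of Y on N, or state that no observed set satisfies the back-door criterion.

Y→N: minimal back-door set {D}.

desc(Y)\{Y}={A,N,Z}; candidates ⊆ {D,S}.
size 0: {}; under {} Y still reaches {D,N,S,Z} ∋ N.
{D}: Y⊥N given {D} in G with Y→· removed — back-door holds.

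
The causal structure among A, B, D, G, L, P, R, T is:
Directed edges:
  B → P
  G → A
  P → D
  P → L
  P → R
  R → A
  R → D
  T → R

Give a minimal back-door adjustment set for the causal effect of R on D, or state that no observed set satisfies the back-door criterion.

desc(R)\{R}={A,D}; candidates ⊆ {B,G,L,P,T}.
size 0: {}; under {} R still reaches {B,D,L,P,T} ∋ D.
{P}: R⊥D given {P} in G with R→· removed — back-door holds.

R→D: minimal back-door set {P}.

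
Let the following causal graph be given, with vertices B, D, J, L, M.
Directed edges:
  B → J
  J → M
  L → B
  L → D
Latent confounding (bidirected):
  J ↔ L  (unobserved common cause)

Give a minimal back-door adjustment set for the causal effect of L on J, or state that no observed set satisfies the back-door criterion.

L→J: no observed back-door set.

desc(L)\{L}={B,D,J,M}; candidates ⊆ {—}.
L↔J: latent back-door arc(s) into L.
size 0: {}; under {} L still reaches {J,M} ∋ J.
L↔J cannot be blocked by any observed set — no back-door set.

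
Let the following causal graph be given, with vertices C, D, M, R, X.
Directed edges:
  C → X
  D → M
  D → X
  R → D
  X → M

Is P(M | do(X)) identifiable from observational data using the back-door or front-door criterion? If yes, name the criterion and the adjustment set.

P(M|do(X)): backdoor, adjust for {D}.

desc(X)\{X}={M}; candidates ⊆ {C,D,R}.
size 0: {}; under {} X still reaches {C,D,M,R} ∋ M.
{D}: X⊥M given {D} in G with X→· removed — back-door holds.
P(M|do(X)) = Σ_{D} P(M|X,D)·P(D).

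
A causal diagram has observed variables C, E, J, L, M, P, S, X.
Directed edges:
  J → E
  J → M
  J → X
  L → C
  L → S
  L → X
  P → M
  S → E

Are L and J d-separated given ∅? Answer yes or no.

Yes — L ⊥ J | ∅.

Bayes-Ball from L | ∅ reaches {C,E,S,X}.
J ∉ reach(L|∅) ⇒ L ⊥ J | ∅.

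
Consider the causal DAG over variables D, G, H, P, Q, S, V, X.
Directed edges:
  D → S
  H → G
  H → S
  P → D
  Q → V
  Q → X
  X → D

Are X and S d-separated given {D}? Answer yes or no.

Yes — X ⊥ S | {D}.

Bayes-Ball from X | {D} reaches {P,Q,V}.
S ∉ reach(X|{D}) ⇒ X ⊥ S | {D}.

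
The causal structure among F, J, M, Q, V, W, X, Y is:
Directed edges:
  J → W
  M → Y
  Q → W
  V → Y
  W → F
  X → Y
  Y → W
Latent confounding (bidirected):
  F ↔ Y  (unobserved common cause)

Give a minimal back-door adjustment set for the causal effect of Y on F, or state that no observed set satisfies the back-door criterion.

Y→F: no observed back-door set.

desc(Y)\{Y}={F,W}; candidates ⊆ {J,M,Q,V,X}.
Y↔F: latent back-door arc(s) into Y.
size 0: {}; under {} Y still reaches {F,M,V,X} ∋ F.
size 1: {J}, {M}, {Q} …(+2); under {J} Y still reaches {F,M,V,X} ∋ F.
size 2: {J,M}, {J,Q}, {J,V} …(+7); under {J,M} Y still reaches {F,V,X} ∋ F.
Y↔F cannot be blocked by any observed set — no back-door set.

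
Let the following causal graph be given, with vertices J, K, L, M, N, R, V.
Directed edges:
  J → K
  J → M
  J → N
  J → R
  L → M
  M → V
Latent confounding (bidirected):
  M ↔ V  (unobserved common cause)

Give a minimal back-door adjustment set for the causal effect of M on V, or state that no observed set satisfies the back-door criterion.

M→V: no observed back-door set.

desc(M)\{M}={V}; candidates ⊆ {J,K,L,N,R}.
M↔V: latent back-door arc(s) into M.
size 0: {}; under {} M still reaches {J,K,L,N,R,V} ∋ V.
size 1: {J}, {K}, {L} …(+2); under {J} M still reaches {L,V} ∋ V.
size 2: {J,K}, {J,L}, {J,N} …(+7); under {J,K} M still reaches {L,V} ∋ V.
M↔V cannot be blocked by any observed set — no back-door set.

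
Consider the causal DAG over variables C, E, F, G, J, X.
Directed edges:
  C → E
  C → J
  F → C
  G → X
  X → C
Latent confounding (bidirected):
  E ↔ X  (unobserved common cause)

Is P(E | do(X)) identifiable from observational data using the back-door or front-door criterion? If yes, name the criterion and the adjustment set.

desc(X)\{X}={C,E,J}; candidates ⊆ {F,G}.
X↔E: latent back-door arc(s) into X.
size 0: {}; under {} X still reaches {E,G} ∋ E.
size 1: {F}, {G}; under {F} X still reaches {E,G} ∋ E.
size 2: {F,G}; under {F,G} X still reaches {E} ∋ E.
X↔E cannot be blocked by any observed set — no back-door set.
{C}: (i) intercepts every directed X→E path; (ii) no back-door X→{C}; (iii) {X} blocks every back-door {C}→E. Front-door holds.
P(E|do(X)) = Σ_{C} P(C|X) Σ_{X'} P(E|C,X')P(X').

P(E|do(X)): frontdoor, adjust for {C}.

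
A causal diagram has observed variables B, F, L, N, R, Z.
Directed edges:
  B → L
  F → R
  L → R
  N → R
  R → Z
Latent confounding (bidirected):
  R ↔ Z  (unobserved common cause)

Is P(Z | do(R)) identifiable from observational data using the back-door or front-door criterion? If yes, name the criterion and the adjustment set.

desc(R)\{R}={Z}; candidates ⊆ {B,F,L,N}.
R↔Z: latent back-door arc(s) into R.
size 0: {}; under {} R still reaches {B,F,L,N,Z} ∋ Z.
size 1: {B}, {F}, {L} …(+1); under {B} R still reaches {F,L,N,Z} ∋ Z.
size 2: {B,F}, {B,L}, {B,N} …(+3); under {B,F} R still reaches {L,N,Z} ∋ Z.
R↔Z cannot be blocked by any observed set — no back-door set.
No mediator lies on a directed R→…→Z path.
Neither criterion identifies P(Z|do(R)) in this graph.

P(Z|do(R)): not identifiable (no BD/FD set).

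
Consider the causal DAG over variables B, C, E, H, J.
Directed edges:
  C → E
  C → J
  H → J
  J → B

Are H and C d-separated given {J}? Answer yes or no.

No — H and C are d-connected given {J}.

Bayes-Ball from H | {J} reaches {C,E}.
C ∈ reach(H|{J}) ⇒ H ⊥̸ C | {J}.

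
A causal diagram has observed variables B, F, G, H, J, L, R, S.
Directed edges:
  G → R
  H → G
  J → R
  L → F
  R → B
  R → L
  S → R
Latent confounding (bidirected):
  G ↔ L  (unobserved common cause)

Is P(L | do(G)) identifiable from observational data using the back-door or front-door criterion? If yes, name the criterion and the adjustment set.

P(L|do(G)): frontdoor, adjust for {R}.

desc(G)\{G}={B,F,L,R}; candidates ⊆ {H,J,S}.
G↔L: latent back-door arc(s) into G.
size 0: {}; under {} G still reaches {F,H,L} ∋ L.
size 1: {H}, {J}, {S}; under {H} G still reaches {F,L} ∋ L.
size 2: {H,J}, {H,S}, {J,S}; under {H,J} G still reaches {F,L} ∋ L.
G↔L cannot be blocked by any observed set — no back-door set.
{R}: (i) intercepts every directed G→L path; (ii) no back-door G→{R}; (iii) {G} blocks every back-door {R}→L. Front-door holds.
P(L|do(G)) = Σ_{R} P(R|G) Σ_{G'} P(L|R,G')P(G').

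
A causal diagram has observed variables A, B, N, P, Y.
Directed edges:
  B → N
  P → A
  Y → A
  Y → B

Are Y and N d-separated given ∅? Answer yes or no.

No — Y and N are d-connected given ∅.

Bayes-Ball from Y | ∅ reaches {A,B,N}.
N ∈ reach(Y|∅) ⇒ Y ⊥̸ N | ∅.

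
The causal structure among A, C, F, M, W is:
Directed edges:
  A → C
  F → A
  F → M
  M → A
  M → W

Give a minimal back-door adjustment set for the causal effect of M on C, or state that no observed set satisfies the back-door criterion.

M→C: minimal back-door set {F}.

desc(M)\{M}={A,C,W}; candidates ⊆ {F}.
size 0: {}; under {} M still reaches {A,C,F} ∋ C.
{F}: M⊥C given {F} in G with M→· removed — back-door holds.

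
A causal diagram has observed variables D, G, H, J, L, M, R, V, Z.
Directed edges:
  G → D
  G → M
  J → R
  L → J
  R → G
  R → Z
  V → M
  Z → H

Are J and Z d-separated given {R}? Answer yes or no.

Yes — J ⊥ Z | {R}.

Bayes-Ball from J | {R} reaches {L}.
Z ∉ reach(J|{R}) ⇒ J ⊥ Z | {R}.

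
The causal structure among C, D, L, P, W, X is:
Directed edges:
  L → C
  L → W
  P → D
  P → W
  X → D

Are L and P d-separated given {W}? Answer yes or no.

No — L and P are d-connected given {W}.

Bayes-Ball from L | {W} reaches {C,D,P}.
P ∈ reach(L|{W}) ⇒ L ⊥̸ P | {W}.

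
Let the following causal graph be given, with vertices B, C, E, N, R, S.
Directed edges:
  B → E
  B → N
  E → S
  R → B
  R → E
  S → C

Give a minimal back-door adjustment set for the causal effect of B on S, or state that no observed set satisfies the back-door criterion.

desc(B)\{B}={C,E,N,S}; candidates ⊆ {R}.
size 0: {}; under {} B still reaches {C,E,R,S} ∋ S.
{R}: B⊥S given {R} in G with B→· removed — back-door holds.

B→S: minimal back-door set {R}.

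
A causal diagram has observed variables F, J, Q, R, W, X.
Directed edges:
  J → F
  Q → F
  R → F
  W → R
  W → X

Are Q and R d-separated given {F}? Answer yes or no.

Bayes-Ball from Q | {F} reaches {J,R,W,X}.
R ∈ reach(Q|{F}) ⇒ Q ⊥̸ R | {F}.

No — Q and R are d-connected given {F}.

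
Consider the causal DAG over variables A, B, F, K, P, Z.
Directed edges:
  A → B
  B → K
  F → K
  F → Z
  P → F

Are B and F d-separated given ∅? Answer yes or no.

Yes — B ⊥ F | ∅.

Bayes-Ball from B | ∅ reaches {A,K}.
F ∉ reach(B|∅) ⇒ B ⊥ F | ∅.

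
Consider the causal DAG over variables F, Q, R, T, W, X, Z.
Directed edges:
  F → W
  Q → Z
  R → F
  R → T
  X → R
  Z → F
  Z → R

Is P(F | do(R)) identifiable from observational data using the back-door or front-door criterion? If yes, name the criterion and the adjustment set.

P(F|do(R)): backdoor, adjust for {Z}.

desc(R)\{R}={F,T,W}; candidates ⊆ {Q,X,Z}.
size 0: {}; under {} R still reaches {F,Q,W,X,Z} ∋ F.
{Z}: R⊥F given {Z} in G with R→· removed — back-door holds.
P(F|do(R)) = Σ_{Z} P(F|R,Z)·P(Z).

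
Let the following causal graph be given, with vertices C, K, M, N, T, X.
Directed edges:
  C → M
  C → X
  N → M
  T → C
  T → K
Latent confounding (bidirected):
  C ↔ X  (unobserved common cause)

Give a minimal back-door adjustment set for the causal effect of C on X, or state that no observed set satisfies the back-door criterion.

C→X: no observed back-door set.

desc(C)\{C}={M,X}; candidates ⊆ {K,N,T}.
C↔X: latent back-door arc(s) into C.
size 0: {}; under {} C still reaches {K,T,X} ∋ X.
size 1: {K}, {N}, {T}; under {K} C still reaches {T,X} ∋ X.
size 2: {K,N}, {K,T}, {N,T}; under {K,N} C still reaches {T,X} ∋ X.
C↔X cannot be blocked by any observed set — no back-door set.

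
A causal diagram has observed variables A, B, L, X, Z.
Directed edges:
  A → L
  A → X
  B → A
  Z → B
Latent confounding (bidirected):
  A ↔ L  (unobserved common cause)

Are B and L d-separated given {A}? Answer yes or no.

Bayes-Ball from B | {A} reaches {L,Z}.
L ∈ reach(B|{A}) ⇒ B ⊥̸ L | {A}.

No — B and L are d-connected given {A}.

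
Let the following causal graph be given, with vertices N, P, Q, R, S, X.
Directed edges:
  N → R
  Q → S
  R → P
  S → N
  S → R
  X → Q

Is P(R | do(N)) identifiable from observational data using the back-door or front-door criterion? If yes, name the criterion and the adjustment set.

desc(N)\{N}={P,R}; candidates ⊆ {Q,S,X}.
size 0: {}; under {} N still reaches {P,Q,R,S,X} ∋ R.
{S}: N⊥R given {S} in G with N→· removed — back-door holds.
P(R|do(N)) = Σ_{S} P(R|N,S)·P(S).

P(R|do(N)): backdoor, adjust for {S}.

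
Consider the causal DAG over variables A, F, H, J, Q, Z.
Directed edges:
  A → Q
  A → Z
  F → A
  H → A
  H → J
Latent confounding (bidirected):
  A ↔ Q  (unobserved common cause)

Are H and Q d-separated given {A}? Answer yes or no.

Bayes-Ball from H | {A} reaches {F,J,Q}.
Q ∈ reach(H|{A}) ⇒ H ⊥̸ Q | {A}.

No — H and Q are d-connected given {A}.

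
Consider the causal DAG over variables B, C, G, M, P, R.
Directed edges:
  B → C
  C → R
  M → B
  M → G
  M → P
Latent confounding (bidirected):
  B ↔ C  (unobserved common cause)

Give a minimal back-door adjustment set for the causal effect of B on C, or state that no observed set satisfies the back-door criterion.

B→C: no observed back-door set.

desc(B)\{B}={C,R}; candidates ⊆ {G,M,P}.
B↔C: latent back-door arc(s) into B.
size 0: {}; under {} B still reaches {C,G,M,P,R} ∋ C.
size 1: {G}, {M}, {P}; under {G} B still reaches {C,M,P,R} ∋ C.
size 2: {G,M}, {G,P}, {M,P}; under {G,M} B still reaches {C,R} ∋ C.
B↔C cannot be blocked by any observed set — no back-door set.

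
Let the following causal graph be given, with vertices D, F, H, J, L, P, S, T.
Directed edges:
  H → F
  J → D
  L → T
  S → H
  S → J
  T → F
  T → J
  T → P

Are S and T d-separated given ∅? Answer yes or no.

Yes — S ⊥ T | ∅.

Bayes-Ball from S | ∅ reaches {D,F,H,J}.
T ∉ reach(S|∅) ⇒ S ⊥ T | ∅.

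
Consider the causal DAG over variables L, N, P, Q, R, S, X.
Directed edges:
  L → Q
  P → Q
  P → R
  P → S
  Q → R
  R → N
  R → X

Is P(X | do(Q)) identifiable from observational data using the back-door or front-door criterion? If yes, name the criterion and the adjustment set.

desc(Q)\{Q}={N,R,X}; candidates ⊆ {L,P,S}.
size 0: {}; under {} Q still reaches {L,N,P,R,S,X} ∋ X.
{P}: Q⊥X given {P} in G with Q→· removed — back-door holds.
P(X|do(Q)) = Σ_{P} P(X|Q,P)·P(P).

P(X|do(Q)): backdoor, adjust for {P}.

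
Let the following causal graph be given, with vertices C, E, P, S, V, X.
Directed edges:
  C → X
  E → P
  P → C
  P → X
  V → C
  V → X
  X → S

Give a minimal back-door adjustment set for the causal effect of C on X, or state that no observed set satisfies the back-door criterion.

desc(C)\{C}={S,X}; candidates ⊆ {E,P,V}.
size 0: {}; under {} C still reaches {E,P,S,V,X} ∋ X.
size 1: {E}, {P}, {V}; under {E} C still reaches {P,S,V,X} ∋ X.
{P,V}: C⊥X given {P,V} in G with C→· removed — back-door holds.

C→X: minimal back-door set {P, V}.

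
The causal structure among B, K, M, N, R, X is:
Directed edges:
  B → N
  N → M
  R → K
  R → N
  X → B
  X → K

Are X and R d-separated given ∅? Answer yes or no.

Yes — X ⊥ R | ∅.

Bayes-Ball from X | ∅ reaches {B,K,M,N}.
R ∉ reach(X|∅) ⇒ X ⊥ R | ∅.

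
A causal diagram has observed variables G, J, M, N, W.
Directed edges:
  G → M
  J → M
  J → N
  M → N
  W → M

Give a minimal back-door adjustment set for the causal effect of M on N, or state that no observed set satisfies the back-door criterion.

M→N: minimal back-door set {J}.

desc(M)\{M}={N}; candidates ⊆ {G,J,W}.
size 0: {}; under {} M still reaches {G,J,N,W} ∋ N.
{J}: M⊥N given {J} in G with M→· removed — back-door holds.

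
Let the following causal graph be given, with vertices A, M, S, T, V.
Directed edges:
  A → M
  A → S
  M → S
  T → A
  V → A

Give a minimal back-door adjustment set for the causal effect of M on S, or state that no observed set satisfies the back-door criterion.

M→S: minimal back-door set {A}.

desc(M)\{M}={S}; candidates ⊆ {A,T,V}.
size 0: {}; under {} M still reaches {A,S,T,V} ∋ S.
{A}: M⊥S given {A} in G with M→· removed — back-door holds.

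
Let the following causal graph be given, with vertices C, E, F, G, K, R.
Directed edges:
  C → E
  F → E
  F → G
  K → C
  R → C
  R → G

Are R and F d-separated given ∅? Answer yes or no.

Bayes-Ball from R | ∅ reaches {C,E,G}.
F ∉ reach(R|∅) ⇒ R ⊥ F | ∅.

Yes — R ⊥ F | ∅.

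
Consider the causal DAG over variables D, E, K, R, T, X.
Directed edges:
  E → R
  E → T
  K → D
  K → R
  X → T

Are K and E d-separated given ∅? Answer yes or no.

Bayes-Ball from K | ∅ reaches {D,R}.
E ∉ reach(K|∅) ⇒ K ⊥ E | ∅.

Yes — K ⊥ E | ∅.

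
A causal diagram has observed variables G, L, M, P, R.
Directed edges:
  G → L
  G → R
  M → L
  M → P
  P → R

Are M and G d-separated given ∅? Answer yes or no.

Yes — M ⊥ G | ∅.

Bayes-Ball from M | ∅ reaches {L,P,R}.
G ∉ reach(M|∅) ⇒ M ⊥ G | ∅.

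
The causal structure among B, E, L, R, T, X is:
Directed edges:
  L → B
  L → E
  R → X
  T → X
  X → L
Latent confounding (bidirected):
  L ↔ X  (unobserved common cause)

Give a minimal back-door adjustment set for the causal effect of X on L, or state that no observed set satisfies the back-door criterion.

X→L: no observed back-door set.

desc(X)\{X}={B,E,L}; candidates ⊆ {R,T}.
X↔L: latent back-door arc(s) into X.
size 0: {}; under {} X still reaches {B,E,L,R,T} ∋ L.
size 1: {R}, {T}; under {R} X still reaches {B,E,L,T} ∋ L.
size 2: {R,T}; under {R,T} X still reaches {B,E,L} ∋ L.
X↔L cannot be blocked by any observed set — no back-door set.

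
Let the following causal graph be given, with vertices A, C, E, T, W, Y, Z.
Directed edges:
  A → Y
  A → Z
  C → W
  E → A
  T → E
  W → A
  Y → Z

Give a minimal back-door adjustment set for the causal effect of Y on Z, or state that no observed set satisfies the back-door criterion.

desc(Y)\{Y}={Z}; candidates ⊆ {A,C,E,T,W}.
size 0: {}; under {} Y still reaches {A,C,E,T,W,Z} ∋ Z.
{A}: Y⊥Z given {A} in G with Y→· removed — back-door holds.

Y→Z: minimal back-door set {A}.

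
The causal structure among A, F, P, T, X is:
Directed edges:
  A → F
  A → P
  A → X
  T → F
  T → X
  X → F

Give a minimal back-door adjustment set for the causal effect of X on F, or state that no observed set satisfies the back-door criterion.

desc(X)\{X}={F}; candidates ⊆ {A,P,T}.
size 0: {}; under {} X still reaches {A,F,P,T} ∋ F.
size 1: {A}, {P}, {T}; under {A} X still reaches {F,T} ∋ F.
{A,T}: X⊥F given {A,T} in G with X→· removed — back-door holds.

X→F: minimal back-door set {A, T}.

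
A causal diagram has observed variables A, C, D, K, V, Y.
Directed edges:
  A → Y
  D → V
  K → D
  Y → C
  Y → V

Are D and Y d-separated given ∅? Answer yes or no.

Bayes-Ball from D | ∅ reaches {K,V}.
Y ∉ reach(D|∅) ⇒ D ⊥ Y | ∅.

Yes — D ⊥ Y | ∅.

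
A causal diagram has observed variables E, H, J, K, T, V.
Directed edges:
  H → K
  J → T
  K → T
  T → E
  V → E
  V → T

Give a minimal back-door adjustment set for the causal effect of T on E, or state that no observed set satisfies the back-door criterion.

desc(T)\{T}={E}; candidates ⊆ {H,J,K,V}.
size 0: {}; under {} T still reaches {E,H,J,K,V} ∋ E.
{V}: T⊥E given {V} in G with T→· removed — back-door holds.

T→E: minimal back-door set {V}.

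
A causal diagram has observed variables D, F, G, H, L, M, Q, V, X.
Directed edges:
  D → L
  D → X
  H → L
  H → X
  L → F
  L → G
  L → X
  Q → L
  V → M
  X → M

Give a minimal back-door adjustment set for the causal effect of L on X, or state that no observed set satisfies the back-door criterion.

desc(L)\{L}={F,G,M,X}; candidates ⊆ {D,H,Q,V}.
size 0: {}; under {} L still reaches {D,H,M,Q,X} ∋ X.
size 1: {D}, {H}, {Q} …(+1); under {D} L still reaches {H,M,Q,X} ∋ X.
{D,H}: L⊥X given {D,H} in G with L→· removed — back-door holds.

L→X: minimal back-door set {D, H}.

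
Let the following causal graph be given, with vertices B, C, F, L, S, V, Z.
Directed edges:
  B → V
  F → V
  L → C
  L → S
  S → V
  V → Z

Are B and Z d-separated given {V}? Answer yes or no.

Bayes-Ball from B | {V} reaches {C,F,L,S}.
Z ∉ reach(B|{V}) ⇒ B ⊥ Z | {V}.

Yes — B ⊥ Z | {V}.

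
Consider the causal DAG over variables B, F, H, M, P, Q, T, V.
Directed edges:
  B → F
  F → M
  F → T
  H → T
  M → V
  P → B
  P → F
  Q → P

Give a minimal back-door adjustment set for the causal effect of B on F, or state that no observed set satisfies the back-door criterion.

B→F: minimal back-door set {P}.

desc(B)\{B}={F,M,T,V}; candidates ⊆ {H,P,Q}.
size 0: {}; under {} B still reaches {F,M,P,Q,T,V} ∋ F.
{P}: B⊥F given {P} in G with B→· removed — back-door holds.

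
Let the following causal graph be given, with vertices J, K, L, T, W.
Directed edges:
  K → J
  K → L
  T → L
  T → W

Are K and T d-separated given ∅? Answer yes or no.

Yes — K ⊥ T | ∅.

Bayes-Ball from K | ∅ reaches {J,L}.
T ∉ reach(K|∅) ⇒ K ⊥ T | ∅.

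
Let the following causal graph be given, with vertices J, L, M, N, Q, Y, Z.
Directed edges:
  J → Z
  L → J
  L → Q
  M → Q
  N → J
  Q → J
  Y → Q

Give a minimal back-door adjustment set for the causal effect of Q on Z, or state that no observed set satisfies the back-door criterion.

Q→Z: minimal back-door set {L}.

desc(Q)\{Q}={J,Z}; candidates ⊆ {L,M,N,Y}.
size 0: {}; under {} Q still reaches {J,L,M,Y,Z} ∋ Z.
{L}: Q⊥Z given {L} in G with Q→· removed — back-door holds.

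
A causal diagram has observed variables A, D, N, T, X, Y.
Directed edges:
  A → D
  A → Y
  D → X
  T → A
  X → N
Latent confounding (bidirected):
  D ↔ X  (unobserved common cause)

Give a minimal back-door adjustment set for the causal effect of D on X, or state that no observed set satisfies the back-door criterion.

D→X: no observed back-door set.

desc(D)\{D}={N,X}; candidates ⊆ {A,T,Y}.
D↔X: latent back-door arc(s) into D.
size 0: {}; under {} D still reaches {A,N,T,X,Y} ∋ X.
size 1: {A}, {T}, {Y}; under {A} D still reaches {N,X} ∋ X.
size 2: {A,T}, {A,Y}, {T,Y}; under {A,T} D still reaches {N,X} ∋ X.
D↔X cannot be blocked by any observed set — no back-door set.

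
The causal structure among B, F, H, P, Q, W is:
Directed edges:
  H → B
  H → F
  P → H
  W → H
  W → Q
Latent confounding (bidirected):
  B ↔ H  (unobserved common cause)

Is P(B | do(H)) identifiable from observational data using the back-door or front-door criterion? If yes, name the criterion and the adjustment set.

P(B|do(H)): not identifiable (no BD/FD set).

desc(H)\{H}={B,F}; candidates ⊆ {P,Q,W}.
H↔B: latent back-door arc(s) into H.
size 0: {}; under {} H still reaches {B,P,Q,W} ∋ B.
size 1: {P}, {Q}, {W}; under {P} H still reaches {B,Q,W} ∋ B.
size 2: {P,Q}, {P,W}, {Q,W}; under {P,Q} H still reaches {B,W} ∋ B.
H↔B cannot be blocked by any observed set — no back-door set.
No mediator lies on a directed H→…→B path.
Neither criterion identifies P(B|do(H)) in this graph.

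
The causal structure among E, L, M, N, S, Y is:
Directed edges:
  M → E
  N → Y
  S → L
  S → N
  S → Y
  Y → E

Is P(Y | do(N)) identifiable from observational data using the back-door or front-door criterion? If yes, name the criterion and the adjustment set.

desc(N)\{N}={E,Y}; candidates ⊆ {L,M,S}.
size 0: {}; under {} N still reaches {E,L,S,Y} ∋ Y.
{S}: N⊥Y given {S} in G with N→· removed — back-door holds.
P(Y|do(N)) = Σ_{S} P(Y|N,S)·P(S).

P(Y|do(N)): backdoor, adjust for {S}.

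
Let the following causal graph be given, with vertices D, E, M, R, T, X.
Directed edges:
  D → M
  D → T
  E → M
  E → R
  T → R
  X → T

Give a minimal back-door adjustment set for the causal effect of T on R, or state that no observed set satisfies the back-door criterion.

T→R: minimal back-door set ∅.

desc(T)\{T}={R}; candidates ⊆ {D,E,M,X}.
∅: T⊥R given ∅ in G with T→· removed — back-door holds.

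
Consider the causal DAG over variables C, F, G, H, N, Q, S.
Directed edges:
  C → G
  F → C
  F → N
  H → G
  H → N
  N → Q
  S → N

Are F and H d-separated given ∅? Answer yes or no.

Bayes-Ball from F | ∅ reaches {C,G,N,Q}.
H ∉ reach(F|∅) ⇒ F ⊥ H | ∅.

Yes — F ⊥ H | ∅.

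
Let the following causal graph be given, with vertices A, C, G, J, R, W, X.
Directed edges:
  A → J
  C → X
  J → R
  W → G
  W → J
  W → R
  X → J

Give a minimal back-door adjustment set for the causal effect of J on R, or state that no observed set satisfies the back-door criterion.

J→R: minimal back-door set {W}.

desc(J)\{J}={R}; candidates ⊆ {A,C,G,W,X}.
size 0: {}; under {} J still reaches {A,C,G,R,W,X} ∋ R.
{W}: J⊥R given {W} in G with J→· removed — back-door holds.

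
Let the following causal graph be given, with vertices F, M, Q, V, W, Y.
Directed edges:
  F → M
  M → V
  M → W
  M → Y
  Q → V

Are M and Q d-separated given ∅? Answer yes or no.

Yes — M ⊥ Q | ∅.

Bayes-Ball from M | ∅ reaches {F,V,W,Y}.
Q ∉ reach(M|∅) ⇒ M ⊥ Q | ∅.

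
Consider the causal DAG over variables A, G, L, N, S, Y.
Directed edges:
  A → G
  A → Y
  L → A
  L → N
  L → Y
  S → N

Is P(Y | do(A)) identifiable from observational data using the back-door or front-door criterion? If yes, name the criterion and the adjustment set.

P(Y|do(A)): backdoor, adjust for {L}.

desc(A)\{A}={G,Y}; candidates ⊆ {L,N,S}.
size 0: {}; under {} A still reaches {L,N,Y} ∋ Y.
{L}: A⊥Y given {L} in G with A→· removed — back-door holds.
P(Y|do(A)) = Σ_{L} P(Y|A,L)·P(L).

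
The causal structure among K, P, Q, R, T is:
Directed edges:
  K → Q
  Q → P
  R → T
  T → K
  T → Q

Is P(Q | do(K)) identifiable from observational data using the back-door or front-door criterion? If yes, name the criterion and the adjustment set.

P(Q|do(K)): backdoor, adjust for {T}.

desc(K)\{K}={P,Q}; candidates ⊆ {R,T}.
size 0: {}; under {} K still reaches {P,Q,R,T} ∋ Q.
{T}: K⊥Q given {T} in G with K→· removed — back-door holds.
P(Q|do(K)) = Σ_{T} P(Q|K,T)·P(T).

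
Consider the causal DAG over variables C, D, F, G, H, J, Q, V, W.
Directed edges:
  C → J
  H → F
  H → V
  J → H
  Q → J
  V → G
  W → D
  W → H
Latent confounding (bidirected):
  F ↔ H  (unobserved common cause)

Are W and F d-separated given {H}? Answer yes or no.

No — W and F are d-connected given {H}.

Bayes-Ball from W | {H} reaches {C,D,F,J,Q}.
F ∈ reach(W|{H}) ⇒ W ⊥̸ F | {H}.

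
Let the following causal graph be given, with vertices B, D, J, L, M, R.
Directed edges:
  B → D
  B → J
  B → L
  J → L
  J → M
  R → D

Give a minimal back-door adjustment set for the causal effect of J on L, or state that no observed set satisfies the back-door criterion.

J→L: minimal back-door set {B}.

desc(J)\{J}={L,M}; candidates ⊆ {B,D,R}.
size 0: {}; under {} J still reaches {B,D,L} ∋ L.
{B}: J⊥L given {B} in G with J→· removed — back-door holds.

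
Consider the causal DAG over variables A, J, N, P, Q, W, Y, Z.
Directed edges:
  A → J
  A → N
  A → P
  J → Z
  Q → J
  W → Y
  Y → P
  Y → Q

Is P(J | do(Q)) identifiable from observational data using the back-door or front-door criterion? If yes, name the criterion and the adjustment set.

desc(Q)\{Q}={J,Z}; candidates ⊆ {A,N,P,W,Y}.
∅: Q⊥J given ∅ in G with Q→· removed — back-door holds.
P(J|do(Q)) = P(J|Q) — no adjustment needed.

P(J|do(Q)): backdoor, adjust for ∅.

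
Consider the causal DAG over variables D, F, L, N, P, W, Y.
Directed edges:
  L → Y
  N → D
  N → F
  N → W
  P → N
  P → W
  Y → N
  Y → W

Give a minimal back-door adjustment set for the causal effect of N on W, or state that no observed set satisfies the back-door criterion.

N→W: minimal back-door set {P, Y}.

desc(N)\{N}={D,F,W}; candidates ⊆ {L,P,Y}.
size 0: {}; under {} N still reaches {L,P,W,Y} ∋ W.
size 1: {L}, {P}, {Y}; under {L} N still reaches {P,W,Y} ∋ W.
{P,Y}: N⊥W given {P,Y} in G with N→· removed — back-door holds.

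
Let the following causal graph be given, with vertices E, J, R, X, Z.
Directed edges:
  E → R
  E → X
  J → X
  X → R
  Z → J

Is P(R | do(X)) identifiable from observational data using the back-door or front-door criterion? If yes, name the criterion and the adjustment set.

P(R|do(X)): backdoor, adjust for {E}.

desc(X)\{X}={R}; candidates ⊆ {E,J,Z}.
size 0: {}; under {} X still reaches {E,J,R,Z} ∋ R.
{E}: X⊥R given {E} in G with X→· removed — back-door holds.
P(R|do(X)) = Σ_{E} P(R|X,E)·P(E).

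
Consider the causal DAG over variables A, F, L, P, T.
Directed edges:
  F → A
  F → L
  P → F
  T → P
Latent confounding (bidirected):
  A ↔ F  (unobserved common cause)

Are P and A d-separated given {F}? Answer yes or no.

Bayes-Ball from P | {F} reaches {A,T}.
A ∈ reach(P|{F}) ⇒ P ⊥̸ A | {F}.

No — P and A are d-connected given {F}.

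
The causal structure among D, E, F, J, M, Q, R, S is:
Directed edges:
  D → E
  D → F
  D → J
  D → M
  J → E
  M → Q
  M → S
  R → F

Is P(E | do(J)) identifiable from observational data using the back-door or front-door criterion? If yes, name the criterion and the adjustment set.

desc(J)\{J}={E}; candidates ⊆ {D,F,M,Q,R,S}.
size 0: {}; under {} J still reaches {D,E,F,M,Q,S} ∋ E.
{D}: J⊥E given {D} in G with J→· removed — back-door holds.
P(E|do(J)) = Σ_{D} P(E|J,D)·P(D).

P(E|do(J)): backdoor, adjust for {D}.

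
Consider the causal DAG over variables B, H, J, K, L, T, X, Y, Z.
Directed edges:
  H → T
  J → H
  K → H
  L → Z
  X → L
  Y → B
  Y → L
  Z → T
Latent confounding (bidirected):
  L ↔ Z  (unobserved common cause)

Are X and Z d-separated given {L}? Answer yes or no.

No — X and Z are d-connected given {L}.

Bayes-Ball from X | {L} reaches {B,T,Y,Z}.
Z ∈ reach(X|{L}) ⇒ X ⊥̸ Z | {L}.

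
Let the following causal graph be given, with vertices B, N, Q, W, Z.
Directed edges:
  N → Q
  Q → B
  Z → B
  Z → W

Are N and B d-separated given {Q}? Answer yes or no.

Yes — N ⊥ B | {Q}.

Bayes-Ball from N | {Q} reaches ∅.
B ∉ reach(N|{Q}) ⇒ N ⊥ B | {Q}.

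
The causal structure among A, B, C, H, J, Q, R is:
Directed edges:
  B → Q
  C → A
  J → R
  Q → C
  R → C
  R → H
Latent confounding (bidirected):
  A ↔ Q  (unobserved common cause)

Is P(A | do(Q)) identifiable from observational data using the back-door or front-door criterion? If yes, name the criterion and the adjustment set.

desc(Q)\{Q}={A,C}; candidates ⊆ {B,H,J,R}.
Q↔A: latent back-door arc(s) into Q.
size 0: {}; under {} Q still reaches {A,B} ∋ A.
size 1: {B}, {H}, {J} …(+1); under {B} Q still reaches {A} ∋ A.
size 2: {B,H}, {B,J}, {B,R} …(+3); under {B,H} Q still reaches {A} ∋ A.
Q↔A cannot be blocked by any observed set — no back-door set.
{C}: (i) intercepts every directed Q→A path; (ii) no back-door Q→{C}; (iii) {Q} blocks every back-door {C}→A. Front-door holds.
P(A|do(Q)) = Σ_{C} P(C|Q) Σ_{Q'} P(A|C,Q')P(Q').

P(A|do(Q)): frontdoor, adjust for {C}.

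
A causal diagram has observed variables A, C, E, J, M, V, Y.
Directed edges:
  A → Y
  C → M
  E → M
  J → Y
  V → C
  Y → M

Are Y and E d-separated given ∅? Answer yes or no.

Bayes-Ball from Y | ∅ reaches {A,J,M}.
E ∉ reach(Y|∅) ⇒ Y ⊥ E | ∅.

Yes — Y ⊥ E | ∅.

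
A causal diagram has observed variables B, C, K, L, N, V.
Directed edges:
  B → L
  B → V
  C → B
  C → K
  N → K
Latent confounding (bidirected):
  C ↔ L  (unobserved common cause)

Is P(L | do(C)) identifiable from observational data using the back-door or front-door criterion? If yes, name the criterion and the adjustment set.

desc(C)\{C}={B,K,L,V}; candidates ⊆ {N}.
C↔L: latent back-door arc(s) into C.
size 0: {}; under {} C still reaches {L} ∋ L.
size 1: {N}; under {N} C still reaches {L} ∋ L.
C↔L cannot be blocked by any observed set — no back-door set.
{B}: (i) intercepts every directed C→L path; (ii) no back-door C→{B}; (iii) {C} blocks every back-door {B}→L. Front-door holds.
P(L|do(C)) = Σ_{B} P(B|C) Σ_{C'} P(L|B,C')P(C').

P(L|do(C)): frontdoor, adjust for {B}.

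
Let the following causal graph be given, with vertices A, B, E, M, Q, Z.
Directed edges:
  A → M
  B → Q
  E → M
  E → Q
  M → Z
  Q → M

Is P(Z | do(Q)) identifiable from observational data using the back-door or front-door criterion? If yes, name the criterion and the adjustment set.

desc(Q)\{Q}={M,Z}; candidates ⊆ {A,B,E}.
size 0: {}; under {} Q still reaches {B,E,M,Z} ∋ Z.
{E}: Q⊥Z given {E} in G with Q→· removed — back-door holds.
P(Z|do(Q)) = Σ_{E} P(Z|Q,E)·P(E).

P(Z|do(Q)): backdoor, adjust for {E}.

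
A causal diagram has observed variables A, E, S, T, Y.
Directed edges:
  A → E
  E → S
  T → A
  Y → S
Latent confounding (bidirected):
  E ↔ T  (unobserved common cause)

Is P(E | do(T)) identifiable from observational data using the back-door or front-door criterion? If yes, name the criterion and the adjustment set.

P(E|do(T)): frontdoor, adjust for {A}.

desc(T)\{T}={A,E,S}; candidates ⊆ {Y}.
T↔E: latent back-door arc(s) into T.
size 0: {}; under {} T still reaches {E,S} ∋ E.
size 1: {Y}; under {Y} T still reaches {E,S} ∋ E.
T↔E cannot be blocked by any observed set — no back-door set.
{A}: (i) intercepts every directed T→E path; (ii) no back-door T→{A}; (iii) {T} blocks every back-door {A}→E. Front-door holds.
P(E|do(T)) = Σ_{A} P(A|T) Σ_{T'} P(E|A,T')P(T').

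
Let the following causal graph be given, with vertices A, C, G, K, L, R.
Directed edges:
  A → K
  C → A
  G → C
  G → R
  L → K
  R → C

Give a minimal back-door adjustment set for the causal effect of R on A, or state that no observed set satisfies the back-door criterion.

desc(R)\{R}={A,C,K}; candidates ⊆ {G,L}.
size 0: {}; under {} R still reaches {A,C,G,K} ∋ A.
{G}: R⊥A given {G} in G with R→· removed — back-door holds.

R→A: minimal back-door set {G}.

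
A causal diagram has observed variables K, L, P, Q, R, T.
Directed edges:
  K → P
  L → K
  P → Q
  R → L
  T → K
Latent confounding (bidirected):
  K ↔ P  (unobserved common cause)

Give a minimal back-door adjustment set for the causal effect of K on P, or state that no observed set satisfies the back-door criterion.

K→P: no observed back-door set.

desc(K)\{K}={P,Q}; candidates ⊆ {L,R,T}.
K↔P: latent back-door arc(s) into K.
size 0: {}; under {} K still reaches {L,P,Q,R,T} ∋ P.
size 1: {L}, {R}, {T}; under {L} K still reaches {P,Q,T} ∋ P.
size 2: {L,R}, {L,T}, {R,T}; under {L,R} K still reaches {P,Q,T} ∋ P.
K↔P cannot be blocked by any observed set — no back-door set.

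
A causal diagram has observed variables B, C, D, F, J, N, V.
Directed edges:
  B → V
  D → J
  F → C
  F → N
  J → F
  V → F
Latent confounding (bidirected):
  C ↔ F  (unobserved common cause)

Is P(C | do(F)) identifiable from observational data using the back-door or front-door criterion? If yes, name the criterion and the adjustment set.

desc(F)\{F}={C,N}; candidates ⊆ {B,D,J,V}.
F↔C: latent back-door arc(s) into F.
size 0: {}; under {} F still reaches {B,C,D,J,V} ∋ C.
size 1: {B}, {D}, {J} …(+1); under {B} F still reaches {C,D,J,V} ∋ C.
size 2: {B,D}, {B,J}, {B,V} …(+3); under {B,D} F still reaches {C,J,V} ∋ C.
F↔C cannot be blocked by any observed set — no back-door set.
No mediator lies on a directed F→…→C path.
Neither criterion identifies P(C|do(F)) in this graph.

P(C|do(F)): not identifiable (no BD/FD set).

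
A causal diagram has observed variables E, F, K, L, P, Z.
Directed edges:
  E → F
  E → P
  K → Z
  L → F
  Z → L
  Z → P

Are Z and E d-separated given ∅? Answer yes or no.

Yes — Z ⊥ E | ∅.

Bayes-Ball from Z | ∅ reaches {F,K,L,P}.
E ∉ reach(Z|∅) ⇒ Z ⊥ E | ∅.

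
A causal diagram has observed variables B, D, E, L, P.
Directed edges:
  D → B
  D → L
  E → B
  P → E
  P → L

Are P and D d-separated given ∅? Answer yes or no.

Yes — P ⊥ D | ∅.

Bayes-Ball from P | ∅ reaches {B,E,L}.
D ∉ reach(P|∅) ⇒ P ⊥ D | ∅.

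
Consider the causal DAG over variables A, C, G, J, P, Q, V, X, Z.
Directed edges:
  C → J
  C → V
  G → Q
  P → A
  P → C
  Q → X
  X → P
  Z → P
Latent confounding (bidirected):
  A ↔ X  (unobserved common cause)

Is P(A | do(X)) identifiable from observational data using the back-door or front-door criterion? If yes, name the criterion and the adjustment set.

P(A|do(X)): frontdoor, adjust for {P}.

desc(X)\{X}={A,C,J,P,V}; candidates ⊆ {G,Q,Z}.
X↔A: latent back-door arc(s) into X.
size 0: {}; under {} X still reaches {A,G,Q} ∋ A.
size 1: {G}, {Q}, {Z}; under {G} X still reaches {A,Q} ∋ A.
size 2: {G,Q}, {G,Z}, {Q,Z}; under {G,Q} X still reaches {A} ∋ A.
X↔A cannot be blocked by any observed set — no back-door set.
{P}: (i) intercepts every directed X→A path; (ii) no back-door X→{P}; (iii) {X} blocks every back-door {P}→A. Front-door holds.
P(A|do(X)) = Σ_{P} P(P|X) Σ_{X'} P(A|P,X')P(X').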